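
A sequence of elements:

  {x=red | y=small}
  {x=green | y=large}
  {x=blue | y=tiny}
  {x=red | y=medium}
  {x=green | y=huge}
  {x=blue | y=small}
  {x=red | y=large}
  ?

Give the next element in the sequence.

{x=green | y=tiny}

X — repeats red → green → blue: red, green, blue, red, green, blue, red → green.
Y: repeats small → large → tiny → medium → huge, so small, large, tiny, medium, huge, small, large → tiny.
So the next element is {x=green | y=tiny}.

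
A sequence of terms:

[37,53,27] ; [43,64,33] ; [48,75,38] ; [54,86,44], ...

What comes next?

First slot — alternating steps +6, +5, +6, +5, …: 37, 43, 48, 54 → 59.
Second slot — +11 each step: 53, 64, 75, 86 → 97.
Third slot: always 10 less than the first slot, so 27, 33, 38, 44 → 49.
Combining the parts gives [59,97,49].

[59,97,49]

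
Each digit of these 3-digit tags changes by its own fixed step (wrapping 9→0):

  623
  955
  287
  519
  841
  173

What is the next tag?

405

For the first digit, +3 each step, mod 10: 6, 9, 2, 5, 8, 1 → 4.
Second digit: 2, 5, 8, 1, 4, 7 → 0 (+3 each step, mod 10).
Third digit — +2 each step, mod 10: 3, 5, 7, 9, 1, 3 → 5.
Combining the parts gives 405.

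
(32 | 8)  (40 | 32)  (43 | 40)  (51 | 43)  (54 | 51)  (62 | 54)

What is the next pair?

(65 | 62)

First entry goes 32, 40, 43, 51, 54, 62 → 65 (alternating steps +8, +3, +8, +3, …).
Second entry — always the previous value of the first entry: 8, 32, 40, 43, 51, 54 → 62.
Combining the parts gives (65 | 62).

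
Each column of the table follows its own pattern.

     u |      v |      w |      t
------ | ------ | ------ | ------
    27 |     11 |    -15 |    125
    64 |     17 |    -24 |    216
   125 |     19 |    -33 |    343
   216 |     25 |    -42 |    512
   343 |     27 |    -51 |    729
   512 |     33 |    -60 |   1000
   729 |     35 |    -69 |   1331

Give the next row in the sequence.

1000  41  -78  1728

Column u: perfect cubes: 3³, 4³, 5³, …, so 27, 64, 125, 216, 343, 512, 729 → 1000.
Column v — alternating steps +6, +2, +6, +2, …: 11, 17, 19, 25, 27, 33, 35 → 41.
For the column w, −9 each step: -15, -24, -33, -42, -51, -60, -69 → -78.
Column t — perfect cubes: 5³, 6³, 7³, …: 125, 216, 343, 512, 729, 1000, 1331 → 1728.
Combining the parts gives 1000  41  -78  1728.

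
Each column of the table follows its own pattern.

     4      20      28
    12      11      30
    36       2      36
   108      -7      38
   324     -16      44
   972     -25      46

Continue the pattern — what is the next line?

First component: ×3 each step, so 4, 12, 36, 108, 324, 972 → 2916.
Second component: −9 each step, so 20, 11, 2, -7, -16, -25 → -34.
For the third component, alternating steps +2, +6, +2, +6, …: 28, 30, 36, 38, 44, 46 → 52.
Putting it together: 2916  -34  52.

2916  -34  52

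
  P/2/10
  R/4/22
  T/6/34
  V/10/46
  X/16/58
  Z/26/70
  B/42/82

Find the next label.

D/68/94

For the letter, letters move forward 2 places in the alphabet, wrapping Z→A: P, R, T, V, X, Z, B → D.
Second component: 2, 4, 6, 10, 16, 26, 42 → 68 (each term is the sum of the two before it).
Third component goes 10, 22, 34, 46, 58, 70, 82 → 94 (+12 each step).
So the next label is D/68/94.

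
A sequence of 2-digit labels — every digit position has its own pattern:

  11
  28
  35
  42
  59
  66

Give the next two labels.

For the first digit, +1 each step, mod 10: 1, 2, 3, 4, 5, 6 → 7 → 8.
Second digit — −3 each step, mod 10: 1, 8, 5, 2, 9, 6 → 3 → 0.
Putting the parts together: 73 and then 80.

73 then 80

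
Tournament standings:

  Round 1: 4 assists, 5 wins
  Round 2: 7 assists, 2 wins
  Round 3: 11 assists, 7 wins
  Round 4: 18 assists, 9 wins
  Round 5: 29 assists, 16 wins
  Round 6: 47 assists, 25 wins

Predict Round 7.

76 assists, 41 wins

For the assists, each term is the sum of the two before it: 4, 7, 11, 18, 29, 47 → 76.
Wins: 5, 2, 7, 9, 16, 25 → 41 (each term is the sum of the two before it).
So the next row is 76 assists, 41 wins.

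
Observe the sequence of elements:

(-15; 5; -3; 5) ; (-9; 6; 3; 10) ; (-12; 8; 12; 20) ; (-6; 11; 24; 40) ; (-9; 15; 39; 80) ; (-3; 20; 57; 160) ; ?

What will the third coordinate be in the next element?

First coordinate goes -15, -9, -12, -6, -9, -3 → -6 (alternating steps +6, −3, +6, −3, …).
Second coordinate goes 5, 6, 8, 11, 15, 20 → 26 (differences are 1, 2, 3, … (increasing by 1 each time)).
Third coordinate goes -3, 3, 12, 24, 39, 57 → 78 (differences are 6, 9, 12, … (increasing by 3 each time)).
Fourth coordinate: ×2 each step; 5, 10, 20, 40, 80, 160 → 320.

78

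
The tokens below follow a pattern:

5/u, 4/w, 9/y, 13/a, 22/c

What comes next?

35/e

For the first component, each term is the sum of the two before it: 5, 4, 9, 13, 22 → 35.
Letter — letters move forward 2 places in the alphabet, wrapping Z→A: u, w, y, a, c → e.
Combining the parts gives 35/e.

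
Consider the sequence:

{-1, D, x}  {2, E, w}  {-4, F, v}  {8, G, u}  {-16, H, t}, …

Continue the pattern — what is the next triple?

{32, I, s}

First slot: -1, 2, -4, 8, -16 → 32 (×(-2) each step).
First letter goes D, E, F, G, H → I (letters move forward 1 place in the alphabet).
Second letter: letters move back 1 place in the alphabet; x, w, v, u, t → s.
So the next triple is {32, I, s}.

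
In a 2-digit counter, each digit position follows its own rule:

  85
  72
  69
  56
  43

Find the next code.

First digit: −1 each step, mod 10, so 8, 7, 6, 5, 4 → 3.
Second digit: 5, 2, 9, 6, 3 → 0 (−3 each step, mod 10).
So the next code is 30.

30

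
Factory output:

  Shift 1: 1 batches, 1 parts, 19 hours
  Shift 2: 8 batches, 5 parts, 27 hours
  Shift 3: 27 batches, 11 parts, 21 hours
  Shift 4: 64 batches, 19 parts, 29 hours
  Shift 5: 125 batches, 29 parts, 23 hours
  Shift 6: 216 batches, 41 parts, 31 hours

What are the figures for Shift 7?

For the batches, perfect cubes: 1³, 2³, 3³, …: 1, 8, 27, 64, 125, 216 → 343.
Parts — differences are 4, 6, 8, … (increasing by 2 each time): 1, 5, 11, 19, 29, 41 → 55.
Hours goes 19, 27, 21, 29, 23, 31 → 25 (alternating steps +8, −6, +8, −6, …).
So the next line is 343 batches, 55 parts, 25 hours.

343 batches, 55 parts, 25 hours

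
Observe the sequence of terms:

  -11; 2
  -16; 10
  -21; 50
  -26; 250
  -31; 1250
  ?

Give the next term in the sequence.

For the first value, −5 each step: -11, -16, -21, -26, -31 → -36.
For the second value, ×5 each step: 2, 10, 50, 250, 1250 → 6250.
Putting it together: -36; 6250.

-36; 6250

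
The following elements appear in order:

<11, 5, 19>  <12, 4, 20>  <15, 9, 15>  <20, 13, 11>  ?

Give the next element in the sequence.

For the first part, differences are 1, 3, 5, … (increasing by 2 each time): 11, 12, 15, 20 → 27.
Second part: 5, 4, 9, 13 → 22 (each term is the sum of the two before it).
Third part: 19, 20, 15, 11 → 2 (together with the second part always sums to 24).
Combining the parts gives <27, 22, 2>.

<27, 22, 2>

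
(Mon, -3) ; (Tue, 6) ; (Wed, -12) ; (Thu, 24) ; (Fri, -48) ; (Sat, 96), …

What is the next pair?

Day goes Mon, Tue, Wed, Thu, Fri, Sat → Sun (runs through the weekdays Mon→Sun).
Second entry: ×(-2) each step, so -3, 6, -12, 24, -48, 96 → -192.
So the next pair is (Sun, -192).

(Sun, -192)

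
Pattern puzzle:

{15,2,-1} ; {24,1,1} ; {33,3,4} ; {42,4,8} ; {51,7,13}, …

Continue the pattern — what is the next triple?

{60,11,19}

First value: +9 each step, so 15, 24, 33, 42, 51 → 60.
Second value goes 2, 1, 3, 4, 7 → 11 (each term is the sum of the two before it).
Third value: differences are 2, 3, 4, … (increasing by 1 each time); -1, 1, 4, 8, 13 → 19.
So the next triple is {60,11,19}.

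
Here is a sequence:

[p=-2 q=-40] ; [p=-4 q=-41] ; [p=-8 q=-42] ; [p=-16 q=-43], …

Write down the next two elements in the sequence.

P: -2, -4, -8, -16 → -32 → -64 (×2 each step).
Q goes -40, -41, -42, -43 → -44 → -45 (−1 each step).
So the next two elements are [p=-32 q=-44] and [p=-64 q=-45].

[p=-32 q=-44], [p=-64 q=-45]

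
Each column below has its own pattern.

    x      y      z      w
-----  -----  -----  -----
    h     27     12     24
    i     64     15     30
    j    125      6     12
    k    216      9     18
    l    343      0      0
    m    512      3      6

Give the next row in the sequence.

n  729  -6  -12

Column x goes h, i, j, k, l, m → n (letters move forward 1 place in the alphabet).
For the column y, perfect cubes: 3³, 4³, 5³, …: 27, 64, 125, 216, 343, 512 → 729.
Column z — alternating steps +3, −9, +3, −9, …: 12, 15, 6, 9, 0, 3 → -6.
Column w: 24, 30, 12, 18, 0, 6 → -12 (always 2 × the column z).
So the next row is n  729  -6  -12.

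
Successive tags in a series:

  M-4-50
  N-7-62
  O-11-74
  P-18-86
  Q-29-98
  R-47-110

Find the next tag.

Letter: letters move forward 1 place in the alphabet, so M, N, O, P, Q, R → S.
For the second component, each term is the sum of the two before it: 4, 7, 11, 18, 29, 47 → 76.
Third component — +12 each step: 50, 62, 74, 86, 98, 110 → 122.
Putting it together: S-76-122.

S-76-122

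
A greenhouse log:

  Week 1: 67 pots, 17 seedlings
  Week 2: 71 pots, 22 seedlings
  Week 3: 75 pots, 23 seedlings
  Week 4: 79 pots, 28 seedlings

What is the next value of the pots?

For the pots, +4 each step: 67, 71, 75, 79 → 83.
Seedlings: 17, 22, 23, 28 → 29 (alternating steps +5, +1, +5, +1, …).

83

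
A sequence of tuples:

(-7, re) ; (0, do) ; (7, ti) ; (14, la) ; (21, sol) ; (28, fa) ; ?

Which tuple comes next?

(35, mi)

For the first coordinate, +7 each step: -7, 0, 7, 14, 21, 28 → 35.
Note goes re, do, ti, la, sol, fa → mi (runs backward through the solfège scale do→ti).
So the next tuple is (35, mi).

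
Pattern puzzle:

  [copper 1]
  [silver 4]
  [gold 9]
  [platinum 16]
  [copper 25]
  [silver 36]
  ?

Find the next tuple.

[gold 49]

Metal — repeats copper → silver → gold → platinum: copper, silver, gold, platinum, copper, silver → gold.
Second part: perfect squares: 1², 2², 3², …; 1, 4, 9, 16, 25, 36 → 49.
So the next tuple is [gold 49].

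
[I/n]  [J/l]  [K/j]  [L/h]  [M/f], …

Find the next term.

First letter — letters move forward 1 place in the alphabet: I, J, K, L, M → N.
Second letter: letters move back 2 places in the alphabet; n, l, j, h, f → d.
Combining the parts gives [N/d].

[N/d]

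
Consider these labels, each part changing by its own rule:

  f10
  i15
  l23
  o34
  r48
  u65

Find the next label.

Letter — letters move forward 3 places in the alphabet: f, i, l, o, r, u → x.
Second component: 10, 15, 23, 34, 48, 65 → 85 (differences are 5, 8, 11, … (increasing by 3 each time)).
So the next label is x85.

x85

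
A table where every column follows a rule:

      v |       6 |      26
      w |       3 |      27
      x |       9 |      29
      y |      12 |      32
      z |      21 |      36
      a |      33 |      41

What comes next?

Letter: v, w, x, y, z, a → b (letters move forward 1 place in the alphabet, wrapping Z→A).
Second component: 6, 3, 9, 12, 21, 33 → 54 (each term is the sum of the two before it).
Third component: differences are 1, 2, 3, … (increasing by 1 each time), so 26, 27, 29, 32, 36, 41 → 47.
Putting it together: b  54  47.

b  54  47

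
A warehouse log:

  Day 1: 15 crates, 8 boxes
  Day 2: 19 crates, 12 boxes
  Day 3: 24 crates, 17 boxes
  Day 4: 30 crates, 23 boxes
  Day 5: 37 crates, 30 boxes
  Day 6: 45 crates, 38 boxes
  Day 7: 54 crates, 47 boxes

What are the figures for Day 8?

64 crates, 57 boxes

Crates: differences are 4, 5, 6, … (increasing by 1 each time); 15, 19, 24, 30, 37, 45, 54 → 64.
Boxes — always 7 less than the crates: 8, 12, 17, 23, 30, 38, 47 → 57.
Putting it together: 64 crates, 57 boxes.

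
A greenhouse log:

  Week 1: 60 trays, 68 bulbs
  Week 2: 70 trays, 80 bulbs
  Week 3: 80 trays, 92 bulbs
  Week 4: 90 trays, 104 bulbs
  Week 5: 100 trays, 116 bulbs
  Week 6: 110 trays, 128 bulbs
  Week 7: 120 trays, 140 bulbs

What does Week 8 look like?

For the trays, +10 each step: 60, 70, 80, 90, 100, 110, 120 → 130.
Bulbs — +12 each step: 68, 80, 92, 104, 116, 128, 140 → 152.
Combining the parts gives 130 trays, 152 bulbs.

130 trays, 152 bulbs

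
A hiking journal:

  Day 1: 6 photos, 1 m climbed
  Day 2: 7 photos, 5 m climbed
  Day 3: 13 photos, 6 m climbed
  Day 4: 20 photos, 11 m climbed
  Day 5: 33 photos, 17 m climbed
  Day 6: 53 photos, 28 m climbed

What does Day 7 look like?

86 photos, 45 m climbed

Photos goes 6, 7, 13, 20, 33, 53 → 86 (each term is the sum of the two before it).
M climbed: each term is the sum of the two before it, so 1, 5, 6, 11, 17, 28 → 45.
Combining the parts gives 86 photos, 45 m climbed.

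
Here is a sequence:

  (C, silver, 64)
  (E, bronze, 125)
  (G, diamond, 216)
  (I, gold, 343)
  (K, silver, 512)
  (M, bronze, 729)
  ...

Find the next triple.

Letter: letters move forward 2 places in the alphabet; C, E, G, I, K, M → O.
Rank: repeats silver → bronze → diamond → gold; silver, bronze, diamond, gold, silver, bronze → diamond.
Third entry: perfect cubes: 4³, 5³, 6³, …, so 64, 125, 216, 343, 512, 729 → 1000.
So the next triple is (O, diamond, 1000).

(O, diamond, 1000)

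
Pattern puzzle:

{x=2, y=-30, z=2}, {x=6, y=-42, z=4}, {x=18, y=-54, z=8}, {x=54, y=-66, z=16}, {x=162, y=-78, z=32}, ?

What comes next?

X — ×3 each step: 2, 6, 18, 54, 162 → 486.
Y goes -30, -42, -54, -66, -78 → -90 (−12 each step).
For the z, ×2 each step: 2, 4, 8, 16, 32 → 64.
Putting it together: {x=486, y=-90, z=64}.

{x=486, y=-90, z=64}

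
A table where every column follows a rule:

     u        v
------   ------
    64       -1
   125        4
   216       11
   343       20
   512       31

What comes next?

729  44

Column u goes 64, 125, 216, 343, 512 → 729 (perfect cubes: 4³, 5³, 6³, …).
Column v goes -1, 4, 11, 20, 31 → 44 (differences are 5, 7, 9, … (increasing by 2 each time)).
Combining the parts gives 729  44.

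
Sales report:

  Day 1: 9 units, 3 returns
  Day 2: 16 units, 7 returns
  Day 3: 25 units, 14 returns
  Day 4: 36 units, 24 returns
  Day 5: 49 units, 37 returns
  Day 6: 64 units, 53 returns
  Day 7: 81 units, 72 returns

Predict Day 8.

100 units, 94 returns

Units: perfect squares: 3², 4², 5², …; 9, 16, 25, 36, 49, 64, 81 → 100.
Returns: 3, 7, 14, 24, 37, 53, 72 → 94 (differences are 4, 7, 10, … (increasing by 3 each time)).
So the next record is 100 units, 94 returns.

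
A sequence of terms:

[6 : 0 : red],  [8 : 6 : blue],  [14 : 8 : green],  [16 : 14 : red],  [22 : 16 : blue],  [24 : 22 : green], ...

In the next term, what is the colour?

red

Colour goes red, blue, green, red, blue, green → red (repeats red → blue → green).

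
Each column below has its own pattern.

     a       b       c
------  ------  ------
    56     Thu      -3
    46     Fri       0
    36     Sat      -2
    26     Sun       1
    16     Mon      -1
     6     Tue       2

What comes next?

Column a: 56, 46, 36, 26, 16, 6 → -4 (−10 each step).
Column b: runs through the weekdays Mon→Sun, so Thu, Fri, Sat, Sun, Mon, Tue → Wed.
For the column c, alternating steps +3, −2, +3, −2, …: -3, 0, -2, 1, -1, 2 → 0.
Combining the parts gives -4  Wed  0.

-4  Wed  0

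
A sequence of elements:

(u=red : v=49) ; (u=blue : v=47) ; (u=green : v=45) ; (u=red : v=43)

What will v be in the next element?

V: 49, 47, 45, 43 → 41 (−2 each step).

41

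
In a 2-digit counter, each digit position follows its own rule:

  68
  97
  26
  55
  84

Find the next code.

First digit goes 6, 9, 2, 5, 8 → 1 (+3 each step, mod 10).
Second digit: 8, 7, 6, 5, 4 → 3 (−1 each step, mod 10).
Combining the parts gives 13.

13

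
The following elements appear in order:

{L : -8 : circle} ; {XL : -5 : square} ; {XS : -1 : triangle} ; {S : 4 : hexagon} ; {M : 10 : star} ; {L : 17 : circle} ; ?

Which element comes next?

{XL : 25 : square}

Size: repeats L → XL → XS → S → M, so L, XL, XS, S, M, L → XL.
Second value: differences are 3, 4, 5, … (increasing by 1 each time); -8, -5, -1, 4, 10, 17 → 25.
Shape: circle, square, triangle, hexagon, star, circle → square (repeats circle → square → triangle → hexagon → star).
Combining the parts gives {XL : 25 : square}.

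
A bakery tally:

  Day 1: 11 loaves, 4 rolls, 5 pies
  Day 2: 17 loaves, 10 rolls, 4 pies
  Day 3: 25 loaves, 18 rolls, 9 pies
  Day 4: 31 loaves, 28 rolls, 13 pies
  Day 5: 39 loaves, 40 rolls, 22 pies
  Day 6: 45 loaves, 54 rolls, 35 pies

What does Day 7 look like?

Loaves goes 11, 17, 25, 31, 39, 45 → 53 (alternating steps +6, +8, +6, +8, …).
For the rolls, differences are 6, 8, 10, … (increasing by 2 each time): 4, 10, 18, 28, 40, 54 → 70.
Pies: each term is the sum of the two before it, so 5, 4, 9, 13, 22, 35 → 57.
So the next row is 53 loaves, 70 rolls, 57 pies.

53 loaves, 70 rolls, 57 pies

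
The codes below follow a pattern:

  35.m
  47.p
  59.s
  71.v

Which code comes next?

First component — +12 each step: 35, 47, 59, 71 → 83.
For the letter, letters move forward 3 places in the alphabet: m, p, s, v → y.
Combining the parts gives 83.y.

83.y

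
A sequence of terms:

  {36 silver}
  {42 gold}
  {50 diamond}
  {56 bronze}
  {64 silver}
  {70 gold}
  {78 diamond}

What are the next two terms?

First slot: alternating steps +6, +8, +6, +8, …, so 36, 42, 50, 56, 64, 70, 78 → 84 → 92.
Rank: silver, gold, diamond, bronze, silver, gold, diamond → bronze → silver (repeats silver → gold → diamond → bronze).
Putting the parts together: {84 bronze} and then {92 silver}.

{84 bronze}, {92 silver}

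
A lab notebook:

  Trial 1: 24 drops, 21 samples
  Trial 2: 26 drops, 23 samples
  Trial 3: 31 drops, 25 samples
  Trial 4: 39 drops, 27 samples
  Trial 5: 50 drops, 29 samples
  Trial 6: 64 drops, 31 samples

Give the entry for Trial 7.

Drops — differences are 2, 5, 8, … (increasing by 3 each time): 24, 26, 31, 39, 50, 64 → 81.
Samples goes 21, 23, 25, 27, 29, 31 → 33 (+2 each step).
Putting it together: 81 drops, 33 samples.

81 drops, 33 samples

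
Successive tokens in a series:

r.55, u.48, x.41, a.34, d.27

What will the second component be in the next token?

Second component: −7 each step, so 55, 48, 41, 34, 27 → 20.

20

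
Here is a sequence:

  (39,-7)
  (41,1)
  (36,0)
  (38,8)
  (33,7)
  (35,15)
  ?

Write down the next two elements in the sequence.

(30,14), (32,22)

For the first part, alternating steps +2, −5, +2, −5, …: 39, 41, 36, 38, 33, 35 → 30 → 32.
Second part: -7, 1, 0, 8, 7, 15 → 14 → 22 (alternating steps +8, −1, +8, −1, …).
So the next two elements are (30,14) and (32,22).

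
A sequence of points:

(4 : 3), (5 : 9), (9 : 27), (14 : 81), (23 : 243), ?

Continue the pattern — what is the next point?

(37 : 729)

For the first slot, each term is the sum of the two before it: 4, 5, 9, 14, 23 → 37.
Second slot: ×3 each step; 3, 9, 27, 81, 243 → 729.
So the next point is (37 : 729).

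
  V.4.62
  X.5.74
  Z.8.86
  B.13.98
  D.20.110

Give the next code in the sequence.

F.29.122

Letter: letters move forward 2 places in the alphabet, wrapping Z→A; V, X, Z, B, D → F.
Second component — differences are 1, 3, 5, … (increasing by 2 each time): 4, 5, 8, 13, 20 → 29.
Third component: +12 each step, so 62, 74, 86, 98, 110 → 122.
Putting it together: F.29.122.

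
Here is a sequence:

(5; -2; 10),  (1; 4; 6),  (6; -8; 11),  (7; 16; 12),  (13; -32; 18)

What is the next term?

(20; 64; 25)

First part — each term is the sum of the two before it: 5, 1, 6, 7, 13 → 20.
Second part goes -2, 4, -8, 16, -32 → 64 (×(-2) each step).
Third part goes 10, 6, 11, 12, 18 → 25 (always 5 more than the first part).
Putting it together: (20; 64; 25).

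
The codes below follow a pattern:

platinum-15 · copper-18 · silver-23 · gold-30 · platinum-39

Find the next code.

copper-50

Metal: platinum, copper, silver, gold, platinum → copper (repeats platinum → copper → silver → gold).
Second component goes 15, 18, 23, 30, 39 → 50 (differences are 3, 5, 7, … (increasing by 2 each time)).
Putting it together: copper-50.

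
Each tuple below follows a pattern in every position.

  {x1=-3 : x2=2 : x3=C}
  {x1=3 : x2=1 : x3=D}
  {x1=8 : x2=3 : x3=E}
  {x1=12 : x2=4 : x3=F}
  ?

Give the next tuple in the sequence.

X1: -3, 3, 8, 12 → 15 (differences are 6, 5, 4, … (decreasing by 1 each time)).
X2: each term is the sum of the two before it, so 2, 1, 3, 4 → 7.
For the x3, letters move forward 1 place in the alphabet: C, D, E, F → G.
So the next tuple is {x1=15 : x2=7 : x3=G}.

{x1=15 : x2=7 : x3=G}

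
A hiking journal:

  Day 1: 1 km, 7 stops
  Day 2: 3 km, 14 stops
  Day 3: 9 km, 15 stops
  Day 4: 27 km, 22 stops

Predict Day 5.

For the km, ×3 each step: 1, 3, 9, 27 → 81.
Stops goes 7, 14, 15, 22 → 23 (alternating steps +7, +1, +7, +1, …).
So the next line is 81 km, 23 stops.

81 km, 23 stops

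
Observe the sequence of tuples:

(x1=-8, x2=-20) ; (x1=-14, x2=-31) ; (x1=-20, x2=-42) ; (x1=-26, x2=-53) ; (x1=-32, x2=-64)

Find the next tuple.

X1: −6 each step, so -8, -14, -20, -26, -32 → -38.
For the x2, −11 each step: -20, -31, -42, -53, -64 → -75.
So the next tuple is (x1=-38, x2=-75).

(x1=-38, x2=-75)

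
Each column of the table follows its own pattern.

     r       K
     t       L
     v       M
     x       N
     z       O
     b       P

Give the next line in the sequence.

d  Q

First letter goes r, t, v, x, z, b → d (letters move forward 2 places in the alphabet, wrapping Z→A).
Second letter: letters move forward 1 place in the alphabet; K, L, M, N, O, P → Q.
Combining the parts gives d  Q.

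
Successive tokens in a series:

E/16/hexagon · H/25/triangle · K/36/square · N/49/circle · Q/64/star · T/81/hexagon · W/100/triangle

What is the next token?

Letter goes E, H, K, N, Q, T, W → Z (letters move forward 3 places in the alphabet).
Second component: 16, 25, 36, 49, 64, 81, 100 → 121 (perfect squares: 4², 5², 6², …).
Shape: repeats hexagon → triangle → square → circle → star; hexagon, triangle, square, circle, star, hexagon, triangle → square.
Combining the parts gives Z/121/square.

Z/121/square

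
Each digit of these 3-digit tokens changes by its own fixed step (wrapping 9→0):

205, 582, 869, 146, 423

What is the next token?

700

First digit: +3 each step, mod 10; 2, 5, 8, 1, 4 → 7.
Second digit: 0, 8, 6, 4, 2 → 0 (−2 each step, mod 10).
Third digit: −3 each step, mod 10; 5, 2, 9, 6, 3 → 0.
So the next token is 700.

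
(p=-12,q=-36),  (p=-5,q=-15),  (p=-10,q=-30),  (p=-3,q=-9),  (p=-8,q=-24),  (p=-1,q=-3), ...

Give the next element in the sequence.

(p=-6,q=-18)

P: alternating steps +7, −5, +7, −5, …; -12, -5, -10, -3, -8, -1 → -6.
Q: always 3 × the p, so -36, -15, -30, -9, -24, -3 → -18.
So the next element is (p=-6,q=-18).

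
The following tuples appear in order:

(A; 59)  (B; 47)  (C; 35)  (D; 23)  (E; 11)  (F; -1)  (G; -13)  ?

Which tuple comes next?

(H; -25)

Letter: letters move forward 1 place in the alphabet; A, B, C, D, E, F, G → H.
Second slot: 59, 47, 35, 23, 11, -1, -13 → -25 (−12 each step).
Combining the parts gives (H; -25).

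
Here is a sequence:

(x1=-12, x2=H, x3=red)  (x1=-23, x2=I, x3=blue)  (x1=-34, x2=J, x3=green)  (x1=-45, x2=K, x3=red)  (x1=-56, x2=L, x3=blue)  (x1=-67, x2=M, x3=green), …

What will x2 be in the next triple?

X2: letters move forward 1 place in the alphabet; H, I, J, K, L, M → N.

N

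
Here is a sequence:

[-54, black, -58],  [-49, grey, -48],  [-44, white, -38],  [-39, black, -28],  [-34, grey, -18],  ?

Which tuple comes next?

[-29, white, -8]

For the first value, +5 each step: -54, -49, -44, -39, -34 → -29.
Shade goes black, grey, white, black, grey → white (repeats black → grey → white).
Third value goes -58, -48, -38, -28, -18 → -8 (+10 each step).
Combining the parts gives [-29, white, -8].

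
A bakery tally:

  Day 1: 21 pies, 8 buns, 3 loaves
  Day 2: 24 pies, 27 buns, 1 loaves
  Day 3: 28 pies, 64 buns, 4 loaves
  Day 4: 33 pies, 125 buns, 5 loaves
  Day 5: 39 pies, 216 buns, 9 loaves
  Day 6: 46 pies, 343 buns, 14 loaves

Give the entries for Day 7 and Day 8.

54 pies, 512 buns, 23 loaves; 63 pies, 729 buns, 37 loaves

Pies goes 21, 24, 28, 33, 39, 46 → 54 → 63 (differences are 3, 4, 5, … (increasing by 1 each time)).
Buns: perfect cubes: 2³, 3³, 4³, …, so 8, 27, 64, 125, 216, 343 → 512 → 729.
For the loaves, each term is the sum of the two before it: 3, 1, 4, 5, 9, 14 → 23 → 37.
Putting the parts together: 54 pies, 512 buns, 23 loaves and then 63 pies, 729 buns, 37 loaves.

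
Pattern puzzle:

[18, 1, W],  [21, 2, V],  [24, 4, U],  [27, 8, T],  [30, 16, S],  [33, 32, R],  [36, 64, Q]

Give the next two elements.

[39, 128, P], [42, 256, O]

First slot goes 18, 21, 24, 27, 30, 33, 36 → 39 → 42 (+3 each step).
For the second slot, ×2 each step: 1, 2, 4, 8, 16, 32, 64 → 128 → 256.
Letter: letters move back 1 place in the alphabet, so W, V, U, T, S, R, Q → P → O.
Putting the parts together: [39, 128, P] and then [42, 256, O].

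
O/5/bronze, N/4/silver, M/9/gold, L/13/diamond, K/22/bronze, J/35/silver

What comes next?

I/57/gold

Letter: O, N, M, L, K, J → I (letters move back 1 place in the alphabet).
Second component goes 5, 4, 9, 13, 22, 35 → 57 (each term is the sum of the two before it).
Rank: bronze, silver, gold, diamond, bronze, silver → gold (repeats bronze → silver → gold → diamond).
Putting it together: I/57/gold.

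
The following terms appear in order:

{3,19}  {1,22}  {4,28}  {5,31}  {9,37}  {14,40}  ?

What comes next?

First component: each term is the sum of the two before it, so 3, 1, 4, 5, 9, 14 → 23.
Second component: 19, 22, 28, 31, 37, 40 → 46 (alternating steps +3, +6, +3, +6, …).
Combining the parts gives {23,46}.

{23,46}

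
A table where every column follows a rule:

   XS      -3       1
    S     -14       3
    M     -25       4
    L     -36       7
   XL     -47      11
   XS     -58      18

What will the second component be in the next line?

For the second component, −11 each step: -3, -14, -25, -36, -47, -58 → -69.

-69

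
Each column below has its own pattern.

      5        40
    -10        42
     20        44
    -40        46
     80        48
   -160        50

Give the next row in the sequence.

320  52

First component: ×(-2) each step, so 5, -10, 20, -40, 80, -160 → 320.
Second component — +2 each step: 40, 42, 44, 46, 48, 50 → 52.
So the next row is 320  52.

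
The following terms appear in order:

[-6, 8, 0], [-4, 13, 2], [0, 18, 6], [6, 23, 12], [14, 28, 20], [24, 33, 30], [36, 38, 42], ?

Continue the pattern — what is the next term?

[50, 43, 56]

For the first part, differences are 2, 4, 6, … (increasing by 2 each time): -6, -4, 0, 6, 14, 24, 36 → 50.
Second part goes 8, 13, 18, 23, 28, 33, 38 → 43 (+5 each step).
Third part: always 6 more than the first part, so 0, 2, 6, 12, 20, 30, 42 → 56.
So the next term is [50, 43, 56].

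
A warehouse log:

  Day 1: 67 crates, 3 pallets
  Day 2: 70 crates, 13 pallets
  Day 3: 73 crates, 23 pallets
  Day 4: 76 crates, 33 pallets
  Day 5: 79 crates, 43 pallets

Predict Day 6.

Crates: +3 each step, so 67, 70, 73, 76, 79 → 82.
Pallets: 3, 13, 23, 33, 43 → 53 (+10 each step).
Combining the parts gives 82 crates, 53 pallets.

82 crates, 53 pallets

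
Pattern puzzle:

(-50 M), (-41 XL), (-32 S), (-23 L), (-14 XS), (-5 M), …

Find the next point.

(4 XL)

First coordinate: -50, -41, -32, -23, -14, -5 → 4 (+9 each step).
For the size, repeats M → XL → S → L → XS: M, XL, S, L, XS, M → XL.
So the next point is (4 XL).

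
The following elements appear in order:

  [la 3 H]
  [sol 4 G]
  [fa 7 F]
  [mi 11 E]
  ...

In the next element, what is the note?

Note — runs backward through the solfège scale do→ti: la, sol, fa, mi → re.

re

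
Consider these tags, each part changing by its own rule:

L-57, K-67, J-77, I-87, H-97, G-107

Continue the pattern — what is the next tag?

Letter goes L, K, J, I, H, G → F (letters move back 1 place in the alphabet).
Second component: +10 each step; 57, 67, 77, 87, 97, 107 → 117.
Combining the parts gives F-117.

F-117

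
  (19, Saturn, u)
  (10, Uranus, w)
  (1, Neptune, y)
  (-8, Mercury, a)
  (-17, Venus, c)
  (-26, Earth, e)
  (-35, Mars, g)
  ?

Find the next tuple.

(-44, Jupiter, i)

First coordinate: 19, 10, 1, -8, -17, -26, -35 → -44 (−9 each step).
For the planet, runs through the planets Mercury→Neptune: Saturn, Uranus, Neptune, Mercury, Venus, Earth, Mars → Jupiter.
Letter — letters move forward 2 places in the alphabet, wrapping Z→A: u, w, y, a, c, e, g → i.
Combining the parts gives (-44, Jupiter, i).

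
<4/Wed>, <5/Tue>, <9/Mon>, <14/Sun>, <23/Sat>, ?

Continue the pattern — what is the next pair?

<37/Fri>

First value — each term is the sum of the two before it: 4, 5, 9, 14, 23 → 37.
Day goes Wed, Tue, Mon, Sun, Sat → Fri (runs backward through the weekdays Mon→Sun).
So the next pair is <37/Fri>.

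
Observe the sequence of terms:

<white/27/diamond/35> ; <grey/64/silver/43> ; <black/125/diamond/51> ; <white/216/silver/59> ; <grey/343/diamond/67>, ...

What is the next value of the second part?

Second part: perfect cubes: 3³, 4³, 5³, …; 27, 64, 125, 216, 343 → 512.

512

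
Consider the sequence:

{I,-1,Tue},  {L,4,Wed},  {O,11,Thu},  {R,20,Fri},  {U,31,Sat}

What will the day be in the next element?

Sun

Day — runs through the weekdays Mon→Sun: Tue, Wed, Thu, Fri, Sat → Sun.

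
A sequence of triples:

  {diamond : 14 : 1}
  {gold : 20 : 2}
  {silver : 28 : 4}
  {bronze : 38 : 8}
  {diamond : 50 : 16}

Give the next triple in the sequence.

Rank: repeats diamond → gold → silver → bronze, so diamond, gold, silver, bronze, diamond → gold.
Second coordinate goes 14, 20, 28, 38, 50 → 64 (differences are 6, 8, 10, … (increasing by 2 each time)).
For the third coordinate, ×2 each step: 1, 2, 4, 8, 16 → 32.
Putting it together: {gold : 64 : 32}.

{gold : 64 : 32}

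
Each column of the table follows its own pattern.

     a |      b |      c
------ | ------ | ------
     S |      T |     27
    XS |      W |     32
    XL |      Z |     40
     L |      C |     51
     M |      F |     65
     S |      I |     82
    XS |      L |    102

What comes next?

XL  O  125

Column a: repeats S → XS → XL → L → M, so S, XS, XL, L, M, S, XS → XL.
For the column b, letters move forward 3 places in the alphabet, wrapping Z→A: T, W, Z, C, F, I, L → O.
Column c: differences are 5, 8, 11, … (increasing by 3 each time); 27, 32, 40, 51, 65, 82, 102 → 125.
Putting it together: XL  O  125.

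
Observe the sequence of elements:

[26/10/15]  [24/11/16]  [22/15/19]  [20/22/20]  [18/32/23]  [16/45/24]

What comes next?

First entry: 26, 24, 22, 20, 18, 16 → 14 (−2 each step).
Second entry: differences are 1, 4, 7, … (increasing by 3 each time), so 10, 11, 15, 22, 32, 45 → 61.
Third entry goes 15, 16, 19, 20, 23, 24 → 27 (alternating steps +1, +3, +1, +3, …).
Putting it together: [14/61/27].

[14/61/27]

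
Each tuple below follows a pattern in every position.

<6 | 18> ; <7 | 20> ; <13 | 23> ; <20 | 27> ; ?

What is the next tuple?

<33 | 32>

For the first part, each term is the sum of the two before it: 6, 7, 13, 20 → 33.
Second part — differences are 2, 3, 4, … (increasing by 1 each time): 18, 20, 23, 27 → 32.
So the next tuple is <33 | 32>.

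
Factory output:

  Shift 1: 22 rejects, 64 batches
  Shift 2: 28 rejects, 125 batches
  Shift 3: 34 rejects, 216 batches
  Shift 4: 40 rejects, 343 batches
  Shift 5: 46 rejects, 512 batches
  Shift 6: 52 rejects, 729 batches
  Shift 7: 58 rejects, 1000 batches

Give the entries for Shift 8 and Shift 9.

Rejects: +6 each step; 22, 28, 34, 40, 46, 52, 58 → 64 → 70.
Batches — perfect cubes: 4³, 5³, 6³, …: 64, 125, 216, 343, 512, 729, 1000 → 1331 → 1728.
So the next two rows are 64 rejects, 1331 batches and 70 rejects, 1728 batches.

64 rejects, 1331 batches; 70 rejects, 1728 batches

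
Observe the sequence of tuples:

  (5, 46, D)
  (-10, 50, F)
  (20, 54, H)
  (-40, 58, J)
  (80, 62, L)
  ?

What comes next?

(-160, 66, N)

First component: ×(-2) each step, so 5, -10, 20, -40, 80 → -160.
For the second component, +4 each step: 46, 50, 54, 58, 62 → 66.
Letter: letters move forward 2 places in the alphabet, so D, F, H, J, L → N.
Putting it together: (-160, 66, N).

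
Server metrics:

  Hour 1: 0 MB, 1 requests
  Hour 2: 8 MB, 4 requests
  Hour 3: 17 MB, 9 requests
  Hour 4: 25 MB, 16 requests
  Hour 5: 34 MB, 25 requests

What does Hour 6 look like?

For the MB, alternating steps +8, +9, +8, +9, …: 0, 8, 17, 25, 34 → 42.
Requests: perfect squares: 1², 2², 3², …; 1, 4, 9, 16, 25 → 36.
Combining the parts gives 42 MB, 36 requests.

42 MB, 36 requests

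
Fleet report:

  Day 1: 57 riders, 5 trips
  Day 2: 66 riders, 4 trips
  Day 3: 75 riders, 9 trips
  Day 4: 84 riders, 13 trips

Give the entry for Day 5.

93 riders, 22 trips

Riders — +9 each step: 57, 66, 75, 84 → 93.
Trips: each term is the sum of the two before it, so 5, 4, 9, 13 → 22.
Putting it together: 93 riders, 22 trips.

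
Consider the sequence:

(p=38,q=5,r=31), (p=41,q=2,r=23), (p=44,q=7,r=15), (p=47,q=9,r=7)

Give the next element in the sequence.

P goes 38, 41, 44, 47 → 50 (+3 each step).
Q goes 5, 2, 7, 9 → 16 (each term is the sum of the two before it).
R: −8 each step, so 31, 23, 15, 7 → -1.
Combining the parts gives (p=50,q=16,r=-1).

(p=50,q=16,r=-1)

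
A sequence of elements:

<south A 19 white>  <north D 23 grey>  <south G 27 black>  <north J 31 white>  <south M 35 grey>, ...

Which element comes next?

<north P 39 black>

Direction: south, north, south, north, south → north (alternates south ↔ north).
Letter: letters move forward 3 places in the alphabet; A, D, G, J, M → P.
Third coordinate goes 19, 23, 27, 31, 35 → 39 (+4 each step).
Shade: white, grey, black, white, grey → black (repeats white → grey → black).
Combining the parts gives <north P 39 black>.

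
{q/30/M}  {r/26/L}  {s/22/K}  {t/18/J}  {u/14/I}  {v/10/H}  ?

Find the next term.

{w/6/G}

First letter — letters move forward 1 place in the alphabet: q, r, s, t, u, v → w.
Second part — −4 each step: 30, 26, 22, 18, 14, 10 → 6.
Second letter: letters move back 1 place in the alphabet, so M, L, K, J, I, H → G.
Putting it together: {w/6/G}.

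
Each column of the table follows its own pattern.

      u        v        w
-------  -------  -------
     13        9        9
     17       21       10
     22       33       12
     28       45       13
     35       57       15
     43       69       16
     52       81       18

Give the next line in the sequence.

62  93  19

Column u: differences are 4, 5, 6, … (increasing by 1 each time); 13, 17, 22, 28, 35, 43, 52 → 62.
Column v: +12 each step; 9, 21, 33, 45, 57, 69, 81 → 93.
Column w goes 9, 10, 12, 13, 15, 16, 18 → 19 (alternating steps +1, +2, +1, +2, …).
So the next line is 62  93  19.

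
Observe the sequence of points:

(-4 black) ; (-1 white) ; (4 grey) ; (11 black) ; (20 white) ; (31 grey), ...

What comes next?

First component goes -4, -1, 4, 11, 20, 31 → 44 (differences are 3, 5, 7, … (increasing by 2 each time)).
Shade: repeats black → white → grey, so black, white, grey, black, white, grey → black.
So the next point is (44 black).

(44 black)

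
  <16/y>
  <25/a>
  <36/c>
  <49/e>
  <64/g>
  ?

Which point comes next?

<81/i>

For the first component, perfect squares: 4², 5², 6², …: 16, 25, 36, 49, 64 → 81.
Letter: letters move forward 2 places in the alphabet, wrapping Z→A, so y, a, c, e, g → i.
Putting it together: <81/i>.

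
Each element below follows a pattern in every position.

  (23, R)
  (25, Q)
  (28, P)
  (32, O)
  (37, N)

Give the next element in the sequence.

For the first part, differences are 2, 3, 4, … (increasing by 1 each time): 23, 25, 28, 32, 37 → 43.
Letter: R, Q, P, O, N → M (letters move back 1 place in the alphabet).
Putting it together: (43, M).

(43, M)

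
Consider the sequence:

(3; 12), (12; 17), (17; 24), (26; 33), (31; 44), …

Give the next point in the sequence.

First slot: alternating steps +9, +5, +9, +5, …, so 3, 12, 17, 26, 31 → 40.
Second slot: differences are 5, 7, 9, … (increasing by 2 each time); 12, 17, 24, 33, 44 → 57.
So the next point is (40; 57).

(40; 57)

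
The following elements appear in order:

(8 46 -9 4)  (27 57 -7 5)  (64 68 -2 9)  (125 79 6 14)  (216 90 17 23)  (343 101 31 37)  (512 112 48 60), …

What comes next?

(729 123 68 97)

First part goes 8, 27, 64, 125, 216, 343, 512 → 729 (perfect cubes: 2³, 3³, 4³, …).
Second part: +11 each step; 46, 57, 68, 79, 90, 101, 112 → 123.
Third part: differences are 2, 5, 8, … (increasing by 3 each time), so -9, -7, -2, 6, 17, 31, 48 → 68.
For the fourth part, each term is the sum of the two before it: 4, 5, 9, 14, 23, 37, 60 → 97.
So the next element is (729 123 68 97).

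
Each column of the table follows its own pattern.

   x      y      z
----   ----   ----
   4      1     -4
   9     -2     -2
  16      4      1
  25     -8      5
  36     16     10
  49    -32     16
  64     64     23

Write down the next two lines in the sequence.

81  -128  31; 100  256  40

Column x: perfect squares: 2², 3², 4², …, so 4, 9, 16, 25, 36, 49, 64 → 81 → 100.
Column y goes 1, -2, 4, -8, 16, -32, 64 → -128 → 256 (×(-2) each step).
Column z: differences are 2, 3, 4, … (increasing by 1 each time); -4, -2, 1, 5, 10, 16, 23 → 31 → 40.
Putting the parts together: 81  -128  31 and then 100  256  40.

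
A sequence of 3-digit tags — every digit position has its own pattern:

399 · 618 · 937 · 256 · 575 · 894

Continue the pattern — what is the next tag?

113

First digit: 3, 6, 9, 2, 5, 8 → 1 (+3 each step, mod 10).
For the second digit, +2 each step, mod 10: 9, 1, 3, 5, 7, 9 → 1.
Third digit — −1 each step, mod 10: 9, 8, 7, 6, 5, 4 → 3.
Putting it together: 113.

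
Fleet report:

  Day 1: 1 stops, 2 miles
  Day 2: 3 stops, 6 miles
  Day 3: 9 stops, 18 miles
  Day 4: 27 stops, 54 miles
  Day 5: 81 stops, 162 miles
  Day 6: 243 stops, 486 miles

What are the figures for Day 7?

729 stops, 1458 miles

Stops goes 1, 3, 9, 27, 81, 243 → 729 (×3 each step).
Miles goes 2, 6, 18, 54, 162, 486 → 1458 (always 2 × the stops).
Putting it together: 729 stops, 1458 miles.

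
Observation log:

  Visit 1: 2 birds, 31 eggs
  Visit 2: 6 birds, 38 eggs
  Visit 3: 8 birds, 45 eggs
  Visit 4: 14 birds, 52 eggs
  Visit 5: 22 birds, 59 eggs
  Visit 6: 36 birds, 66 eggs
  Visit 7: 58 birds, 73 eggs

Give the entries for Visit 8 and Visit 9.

94 birds, 80 eggs; 152 birds, 87 eggs

Birds: each term is the sum of the two before it; 2, 6, 8, 14, 22, 36, 58 → 94 → 152.
Eggs goes 31, 38, 45, 52, 59, 66, 73 → 80 → 87 (+7 each step).
Putting the parts together: 94 birds, 80 eggs and then 152 birds, 87 eggs.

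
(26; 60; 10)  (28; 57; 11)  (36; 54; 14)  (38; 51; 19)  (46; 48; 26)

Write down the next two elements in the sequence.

(48; 45; 35), (56; 42; 46)

First value — alternating steps +2, +8, +2, +8, …: 26, 28, 36, 38, 46 → 48 → 56.
For the second value, −3 each step: 60, 57, 54, 51, 48 → 45 → 42.
Third value: differences are 1, 3, 5, … (increasing by 2 each time), so 10, 11, 14, 19, 26 → 35 → 46.
So the next two elements are (48; 45; 35) and (56; 42; 46).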